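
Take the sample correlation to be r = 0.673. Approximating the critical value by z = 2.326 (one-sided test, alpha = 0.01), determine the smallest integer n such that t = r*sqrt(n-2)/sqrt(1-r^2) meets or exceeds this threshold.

9

Need r·√(n−2)/√(1−r²) ≥ 2.326
√(n−2) ≥ 2.326·√(1−0.452929) / 0.673 = 2.326·0.739642 / 0.673 = 2.5563
n−2 ≥ 6.5347  ⇒  n ≥ 8.5347
Smallest integer n = 9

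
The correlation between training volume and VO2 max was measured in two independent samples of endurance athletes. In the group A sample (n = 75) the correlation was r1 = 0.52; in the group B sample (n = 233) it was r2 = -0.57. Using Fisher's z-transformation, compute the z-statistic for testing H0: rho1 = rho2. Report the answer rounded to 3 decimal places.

9.063

Fisher z-transforms: z1 = atanh(0.52) = 0.576340, z2 = atanh(-0.57) = -0.647523; difference d = 1.223863
Var(d) = 1/72 + 1/230 = 0.0138889 + 0.0043478 = 0.0182367
z = d/√Var(d) = 1.223863 / √0.0182367 = 1.223863 / 0.135043 = 9.063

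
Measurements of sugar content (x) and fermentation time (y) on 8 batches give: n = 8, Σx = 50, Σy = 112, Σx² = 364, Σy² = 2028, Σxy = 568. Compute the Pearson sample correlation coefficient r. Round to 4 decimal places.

-0.8576

S_xy = nΣxy − ΣxΣy = 8·568 − 50·112 = 4544 − 5600 = -1056
S_xx = nΣx² − (Σx)² = 8·364 − 50² = 2912 − 2500 = 412
S_yy = nΣy² − (Σy)² = 8·2028 − 112² = 16224 − 12544 = 3680
r = S_xy / √(S_xx·S_yy) = -1056 / √(412·3680) = -1056 / √1516160 = -1056 / 1231.3245 = -0.8576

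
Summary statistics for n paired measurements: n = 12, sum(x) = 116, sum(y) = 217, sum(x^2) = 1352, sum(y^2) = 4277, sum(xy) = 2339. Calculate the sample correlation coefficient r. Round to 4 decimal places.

S_xy = nΣxy − ΣxΣy = 12·2339 − 116·217 = 28068 − 25172 = 2896
S_xx = nΣx² − (Σx)² = 12·1352 − 116² = 16224 − 13456 = 2768
S_yy = nΣy² − (Σy)² = 12·4277 − 217² = 51324 − 47089 = 4235
r = S_xy / √(S_xx·S_yy) = 2896 / √(2768·4235) = 2896 / √11722480 = 2896 / 3423.8107 = 0.8458

0.8458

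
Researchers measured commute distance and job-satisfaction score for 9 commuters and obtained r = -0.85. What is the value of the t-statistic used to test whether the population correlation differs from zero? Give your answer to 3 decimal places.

-4.269

1 − r² = 1 − 0.7225 = 0.2775;  √(1−r²) = 0.526783
√(n−2) = √7 = 2.645751
t = r·√(n−2)/√(1−r²) = -0.85 · 2.645751 / 0.526783 = -4.269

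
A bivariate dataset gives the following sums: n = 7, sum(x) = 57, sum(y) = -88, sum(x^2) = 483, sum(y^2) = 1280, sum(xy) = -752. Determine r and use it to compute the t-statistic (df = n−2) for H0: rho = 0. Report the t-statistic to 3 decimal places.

-1.762

Numerator: nΣxy − (Σx)(Σy) = 7·(-752) − (57)(-88) = -248
Denominator: √[(nΣx²−(Σx)²)(nΣy²−(Σy)²)]
  nΣx²−(Σx)² = 7·483 − 3249 = 132;  nΣy²−(Σy)² = 7·1280 − 7744 = 1216
  √(132·1216) = √160512 = 400.6395
r = -248 / 400.6395 = -0.6190
t = r·√(n−2)/√(1−r²) = -0.6190·√5 / √(1−0.383161) = -1.384126 / 0.785391 = -1.762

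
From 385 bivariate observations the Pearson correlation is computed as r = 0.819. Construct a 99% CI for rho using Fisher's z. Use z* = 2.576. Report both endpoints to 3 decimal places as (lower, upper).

(0.771, 0.858)

z_r = atanh(0.819) = 1.153773;  SE = 1/√(n−3) = 1/√382 = 0.051164
z-limits: 1.153773 ± 2.576·0.051164 = 1.153773 ± 0.131798 = [1.021975, 1.285571]
ρ-limits: (tanh 1.021975, tanh 1.285571) = (0.771, 0.858)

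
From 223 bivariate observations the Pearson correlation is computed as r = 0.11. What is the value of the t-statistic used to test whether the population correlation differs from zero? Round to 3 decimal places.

1.645

1 − r² = 1 − 0.0121 = 0.9879;  √(1−r²) = 0.993932
√(n−2) = √221 = 14.866069
t = r·√(n−2)/√(1−r²) = 0.11 · 14.866069 / 0.993932 = 1.645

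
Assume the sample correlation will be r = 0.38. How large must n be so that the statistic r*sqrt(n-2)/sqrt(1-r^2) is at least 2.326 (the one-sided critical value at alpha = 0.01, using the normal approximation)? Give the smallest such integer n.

35

r√(n−2)/√(1−r²) ≥ 2.326  ⇔  n−2 ≥ (2.326)²·(1−r²)/r²
(1−r²)/r² = (1−0.1444)/0.1444 = 5.9252
n ≥ 2 + 5.410276·5.9252 = 2 + 32.0570 = 34.0570
⌈34.0570⌉ = 35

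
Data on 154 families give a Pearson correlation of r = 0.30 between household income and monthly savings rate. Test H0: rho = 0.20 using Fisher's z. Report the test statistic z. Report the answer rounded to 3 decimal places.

Fisher z: atanh(0.30) = 0.309520, atanh(0.20) = 0.202733
z = (z_r − z_0)·√(n−3) = (0.309520 − 0.202733)·√151 = 0.106787 · 12.288206 = 1.312

1.312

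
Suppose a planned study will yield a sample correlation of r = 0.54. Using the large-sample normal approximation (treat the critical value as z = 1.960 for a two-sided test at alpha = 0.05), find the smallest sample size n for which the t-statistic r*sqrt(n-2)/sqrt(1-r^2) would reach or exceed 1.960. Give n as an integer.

r√(n−2)/√(1−r²) ≥ 1.960  ⇔  n−2 ≥ (1.960)²·(1−r²)/r²
(1−r²)/r² = (1−0.2916)/0.2916 = 2.4294
n ≥ 2 + 3.8416·2.4294 = 2 + 9.3328 = 11.3328
⌈11.3328⌉ = 12

12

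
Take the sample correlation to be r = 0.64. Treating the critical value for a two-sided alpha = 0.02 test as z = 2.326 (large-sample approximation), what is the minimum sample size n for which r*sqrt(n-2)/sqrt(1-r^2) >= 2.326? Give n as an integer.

10

Need r·√(n−2)/√(1−r²) ≥ 2.326
√(n−2) ≥ 2.326·√(1−0.4096) / 0.64 = 2.326·0.768375 / 0.64 = 2.7926
n−2 ≥ 7.7986  ⇒  n ≥ 9.7986
Smallest integer n = 10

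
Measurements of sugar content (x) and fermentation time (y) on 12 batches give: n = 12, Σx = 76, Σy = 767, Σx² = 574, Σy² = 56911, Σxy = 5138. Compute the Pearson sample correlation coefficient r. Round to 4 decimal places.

0.3279

S_xy = nΣxy − ΣxΣy = 12·5138 − 76·767 = 61656 − 58292 = 3364
S_xx = nΣx² − (Σx)² = 12·574 − 76² = 6888 − 5776 = 1112
S_yy = nΣy² − (Σy)² = 12·56911 − 767² = 682932 − 588289 = 94643
r = S_xy / √(S_xx·S_yy) = 3364 / √(1112·94643) = 3364 / √105243016 = 3364 / 10258.8019 = 0.3279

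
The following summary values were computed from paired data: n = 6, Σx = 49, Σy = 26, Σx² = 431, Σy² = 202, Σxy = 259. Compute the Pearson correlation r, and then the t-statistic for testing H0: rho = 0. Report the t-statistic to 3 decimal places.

3.887

Numerator: nΣxy − (Σx)(Σy) = 6·259 − (49)(26) = 280
Denominator: √[(nΣx²−(Σx)²)(nΣy²−(Σy)²)]
  nΣx²−(Σx)² = 6·431 − 2401 = 185;  nΣy²−(Σy)² = 6·202 − 676 = 536
  √(185·536) = √99160 = 314.8968
r = 280 / 314.8968 = 0.8892
t = r·√(n−2)/√(1−r²) = 0.8892·√4 / √(1−0.790677) = 1.778400 / 0.457518 = 3.887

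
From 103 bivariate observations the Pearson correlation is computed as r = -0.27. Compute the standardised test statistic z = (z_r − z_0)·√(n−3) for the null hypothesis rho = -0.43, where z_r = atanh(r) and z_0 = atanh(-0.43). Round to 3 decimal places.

1.830

Fisher z: atanh(-0.27) = -0.276864, atanh(-0.43) = -0.459897
z = (z_r − z_0)·√(n−3) = (-0.276864 − (-0.459897))·√100 = 0.183033 · 10.000000 = 1.830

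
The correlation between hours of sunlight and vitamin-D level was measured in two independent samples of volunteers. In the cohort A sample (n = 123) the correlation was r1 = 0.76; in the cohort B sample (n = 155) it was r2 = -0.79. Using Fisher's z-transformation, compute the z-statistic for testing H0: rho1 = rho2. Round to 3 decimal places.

Fisher z-transforms: z1 = atanh(0.76) = 0.996215, z2 = atanh(-0.79) = -1.071432; difference d = 2.067647
Var(d) = 1/120 + 1/152 = 0.0083333 + 0.0065789 = 0.0149122
z = d/√Var(d) = 2.067647 / √0.0149122 = 2.067647 / 0.122116 = 16.932

16.932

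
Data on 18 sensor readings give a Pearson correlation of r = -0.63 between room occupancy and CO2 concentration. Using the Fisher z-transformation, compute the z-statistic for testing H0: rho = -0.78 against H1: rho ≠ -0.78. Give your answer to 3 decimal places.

Fisher z: atanh(-0.63) = -0.741416, atanh(-0.78) = -1.045371
z = (z_r − z_0)·√(n−3) = (-0.741416 − (-1.045371))·√15 = 0.303955 · 3.872983 = 1.177

1.177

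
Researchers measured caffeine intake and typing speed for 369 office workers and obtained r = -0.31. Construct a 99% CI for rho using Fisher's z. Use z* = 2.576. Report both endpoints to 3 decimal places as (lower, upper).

z_r = atanh(-0.31) = -0.320545;  SE = 1/√(n−3) = 1/√366 = 0.052271
z-limits: -0.320545 ± 2.576·0.052271 = -0.320545 ± 0.134650 = [-0.455195, -0.185895]
ρ-limits: (tanh -0.455195, tanh -0.185895) = (-0.426, -0.184)

(-0.426, -0.184)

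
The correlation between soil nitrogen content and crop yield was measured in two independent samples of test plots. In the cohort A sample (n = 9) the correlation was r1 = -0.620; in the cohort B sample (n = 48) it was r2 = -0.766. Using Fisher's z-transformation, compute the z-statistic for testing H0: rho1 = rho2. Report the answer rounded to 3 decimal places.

0.657

Fisher z-transforms: z1 = atanh(-0.620) = -0.725005, z2 = atanh(-0.766) = -1.010576; difference d = 0.285571
Var(d) = 1/6 + 1/45 = 0.1666667 + 0.0222222 = 0.1888889
z = d/√Var(d) = 0.285571 / √0.1888889 = 0.285571 / 0.434614 = 0.657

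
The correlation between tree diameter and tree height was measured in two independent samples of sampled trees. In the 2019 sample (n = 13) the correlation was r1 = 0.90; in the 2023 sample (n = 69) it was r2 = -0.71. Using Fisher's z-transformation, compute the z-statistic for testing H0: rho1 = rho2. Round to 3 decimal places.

z1 = atanh(0.90) = 1.472219,  z2 = atanh(-0.71) = -0.887184
SE = √(1/(n1−3) + 1/(n2−3)) = √(1/10 + 1/66) = √(0.1000000 + 0.0151515) = √0.1151515 = 0.339340
z = (z1 − z2)/SE = (1.472219 − (-0.887184)) / 0.339340 = 2.359403 / 0.339340 = 6.953

6.953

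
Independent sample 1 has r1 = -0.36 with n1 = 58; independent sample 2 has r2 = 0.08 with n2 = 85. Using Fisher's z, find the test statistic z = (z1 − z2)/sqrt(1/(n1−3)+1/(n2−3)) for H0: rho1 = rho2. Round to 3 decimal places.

-2.622

Fisher z-transforms: z1 = atanh(-0.36) = -0.376886, z2 = atanh(0.08) = 0.080171; difference d = -0.457057
Var(d) = 1/55 + 1/82 = 0.0181818 + 0.0121951 = 0.0303769
z = d/√Var(d) = -0.457057 / √0.0303769 = -0.457057 / 0.174290 = -2.622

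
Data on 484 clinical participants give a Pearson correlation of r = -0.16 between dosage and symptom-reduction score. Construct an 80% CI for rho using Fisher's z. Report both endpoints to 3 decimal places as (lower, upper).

(-0.216, -0.103)

Fisher z: z_r = atanh(r) = ½·ln((1+(-0.16))/(1−(-0.16))) = -0.161387
SE(z) = 1/√(n−3) = 1/√481 = 0.045596
80% ⇒ z* = 1.282; margin = 1.282·0.045596 = 0.058454
CI on z-scale: (-0.219841, -0.102933)
Back-transform: tanh(-0.219841) = -0.216367, tanh(-0.102933) = -0.102571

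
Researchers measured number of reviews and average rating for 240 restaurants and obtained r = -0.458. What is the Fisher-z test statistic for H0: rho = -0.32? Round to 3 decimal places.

-2.511

Fisher z: atanh(-0.458) = -0.494777, atanh(-0.32) = -0.331647
z = (z_r − z_0)·√(n−3) = (-0.494777 − (-0.331647))·√237 = -0.163130 · 15.394804 = -2.511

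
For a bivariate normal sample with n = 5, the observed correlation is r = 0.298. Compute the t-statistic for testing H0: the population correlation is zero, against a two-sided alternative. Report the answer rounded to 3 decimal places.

0.541

t = r·√(n−2) / √(1−r²) with r = 0.298, n = 5
  = 0.298·√3 / √(1 − 0.088804)
  = 0.298·1.732051 / 0.954566
  = 0.516151 / 0.954566 = 0.541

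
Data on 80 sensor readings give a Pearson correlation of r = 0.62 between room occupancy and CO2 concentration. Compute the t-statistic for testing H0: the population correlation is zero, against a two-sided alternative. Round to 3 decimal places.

1 − r² = 1 − 0.3844 = 0.6156;  √(1−r²) = 0.784602
√(n−2) = √78 = 8.831761
t = r·√(n−2)/√(1−r²) = 0.62 · 8.831761 / 0.784602 = 6.979

6.979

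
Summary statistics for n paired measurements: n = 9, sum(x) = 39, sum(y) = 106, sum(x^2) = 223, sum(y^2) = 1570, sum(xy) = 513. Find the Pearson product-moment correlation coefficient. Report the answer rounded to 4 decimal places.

S_xy = nΣxy − ΣxΣy = 9·513 − 39·106 = 4617 − 4134 = 483
S_xx = nΣx² − (Σx)² = 9·223 − 39² = 2007 − 1521 = 486
S_yy = nΣy² − (Σy)² = 9·1570 − 106² = 14130 − 11236 = 2894
r = S_xy / √(S_xx·S_yy) = 483 / √(486·2894) = 483 / √1406484 = 483 / 1185.9528 = 0.4073

0.4073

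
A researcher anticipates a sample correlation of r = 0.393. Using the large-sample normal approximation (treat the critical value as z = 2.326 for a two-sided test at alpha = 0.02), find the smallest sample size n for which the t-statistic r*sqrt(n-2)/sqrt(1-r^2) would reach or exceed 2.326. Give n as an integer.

32

Need r·√(n−2)/√(1−r²) ≥ 2.326
√(n−2) ≥ 2.326·√(1−0.154449) / 0.393 = 2.326·0.919538 / 0.393 = 5.4424
n−2 ≥ 29.6197  ⇒  n ≥ 31.6197
Smallest integer n = 32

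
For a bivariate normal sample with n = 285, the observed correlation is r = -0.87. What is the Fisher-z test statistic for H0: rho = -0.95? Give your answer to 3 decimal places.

8.375

Fisher z: atanh(-0.87) = -1.333080, atanh(-0.95) = -1.831781
z = (z_r − z_0)·√(n−3) = (-1.333080 − (-1.831781))·√282 = 0.498701 · 16.792856 = 8.375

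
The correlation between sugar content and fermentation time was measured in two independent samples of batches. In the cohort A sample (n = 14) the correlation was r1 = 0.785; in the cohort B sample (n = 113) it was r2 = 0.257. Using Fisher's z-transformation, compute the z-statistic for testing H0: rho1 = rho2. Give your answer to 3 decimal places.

2.515

z1 = atanh(0.785) = 1.058268,  z2 = atanh(0.257) = 0.262894
SE = √(1/(n1−3) + 1/(n2−3)) = √(1/11 + 1/110) = √(0.0909091 + 0.0090909) = √0.1000000 = 0.316228
z = (z1 − z2)/SE = (1.058268 − 0.262894) / 0.316228 = 0.795374 / 0.316228 = 2.515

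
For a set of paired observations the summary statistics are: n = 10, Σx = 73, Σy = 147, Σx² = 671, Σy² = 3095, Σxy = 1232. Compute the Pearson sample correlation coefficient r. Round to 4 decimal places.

0.4424

S_xy = nΣxy − ΣxΣy = 10·1232 − 73·147 = 12320 − 10731 = 1589
S_xx = nΣx² − (Σx)² = 10·671 − 73² = 6710 − 5329 = 1381
S_yy = nΣy² − (Σy)² = 10·3095 − 147² = 30950 − 21609 = 9341
r = S_xy / √(S_xx·S_yy) = 1589 / √(1381·9341) = 1589 / √12899921 = 1589 / 3591.6460 = 0.4424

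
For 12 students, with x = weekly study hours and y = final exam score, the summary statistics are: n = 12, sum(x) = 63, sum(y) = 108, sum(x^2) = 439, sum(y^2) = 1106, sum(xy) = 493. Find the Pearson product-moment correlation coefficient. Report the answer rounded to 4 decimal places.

Numerator: nΣxy − (Σx)(Σy) = 12·493 − (63)(108) = -888
Denominator: √[(nΣx²−(Σx)²)(nΣy²−(Σy)²)]
  nΣx²−(Σx)² = 12·439 − 3969 = 1299;  nΣy²−(Σy)² = 12·1106 − 11664 = 1608
  √(1299·1608) = √2088792 = 1445.2654
r = -888 / 1445.2654 = -0.6144

-0.6144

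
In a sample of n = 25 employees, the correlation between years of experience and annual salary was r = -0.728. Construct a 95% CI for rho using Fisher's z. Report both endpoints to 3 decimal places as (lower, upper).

(-0.872, -0.467)

z_r = atanh(-0.728) = -0.924459;  SE = 1/√(n−3) = 1/√22 = 0.213201
z-limits: -0.924459 ± 1.960·0.213201 = -0.924459 ± 0.417874 = [-1.342333, -0.506585]
ρ-limits: (tanh -1.342333, tanh -0.506585) = (-0.872, -0.467)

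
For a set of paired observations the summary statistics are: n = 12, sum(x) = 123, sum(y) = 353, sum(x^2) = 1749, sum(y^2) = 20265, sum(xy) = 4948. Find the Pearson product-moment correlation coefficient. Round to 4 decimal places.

S_xy = nΣxy − ΣxΣy = 12·4948 − 123·353 = 59376 − 43419 = 15957
S_xx = nΣx² − (Σx)² = 12·1749 − 123² = 20988 − 15129 = 5859
S_yy = nΣy² − (Σy)² = 12·20265 − 353² = 243180 − 124609 = 118571
r = S_xy / √(S_xx·S_yy) = 15957 / √(5859·118571) = 15957 / √694707489 = 15957 / 26357.3043 = 0.6054

0.6054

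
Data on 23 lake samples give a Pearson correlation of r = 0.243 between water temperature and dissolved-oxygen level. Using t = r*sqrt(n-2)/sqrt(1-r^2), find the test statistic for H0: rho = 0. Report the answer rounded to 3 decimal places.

1 − r² = 1 − 0.059049 = 0.940951;  √(1−r²) = 0.970026
√(n−2) = √21 = 4.582576
t = r·√(n−2)/√(1−r²) = 0.243 · 4.582576 / 0.970026 = 1.148

1.148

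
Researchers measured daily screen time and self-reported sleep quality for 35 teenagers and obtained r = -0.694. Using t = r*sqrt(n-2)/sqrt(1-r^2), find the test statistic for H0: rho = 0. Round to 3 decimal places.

-5.537

1 − r² = 1 − 0.481636 = 0.518364;  √(1−r²) = 0.719975
√(n−2) = √33 = 5.744563
t = r·√(n−2)/√(1−r²) = -0.694 · 5.744563 / 0.719975 = -5.537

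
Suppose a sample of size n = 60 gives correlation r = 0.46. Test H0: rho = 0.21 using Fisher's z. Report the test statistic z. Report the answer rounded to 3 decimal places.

z_r = atanh(0.46) = 0.497311,  z_0 = atanh(0.21) = 0.213171
SE = 1/√(n−3) = 1/√57 = 0.132453
z = (z_r − z_0)/SE = (0.497311 − 0.213171) / 0.132453 = 0.284140 / 0.132453 = 2.145

2.145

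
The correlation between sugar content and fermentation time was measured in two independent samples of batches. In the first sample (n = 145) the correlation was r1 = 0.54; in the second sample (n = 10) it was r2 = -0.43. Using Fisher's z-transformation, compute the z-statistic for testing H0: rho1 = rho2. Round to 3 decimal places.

2.748

z1 = atanh(0.54) = 0.604156,  z2 = atanh(-0.43) = -0.459897
SE = √(1/(n1−3) + 1/(n2−3)) = √(1/142 + 1/7) = √(0.0070423 + 0.1428571) = √0.1498994 = 0.387168
z = (z1 − z2)/SE = (0.604156 − (-0.459897)) / 0.387168 = 1.064053 / 0.387168 = 2.748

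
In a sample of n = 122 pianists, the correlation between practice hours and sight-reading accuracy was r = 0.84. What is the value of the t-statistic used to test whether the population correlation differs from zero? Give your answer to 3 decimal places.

16.959

t = r·√(n−2) / √(1−r²) with r = 0.84, n = 122
  = 0.84·√120 / √(1 − 0.7056)
  = 0.84·10.954451 / 0.542586
  = 9.201739 / 0.542586 = 16.959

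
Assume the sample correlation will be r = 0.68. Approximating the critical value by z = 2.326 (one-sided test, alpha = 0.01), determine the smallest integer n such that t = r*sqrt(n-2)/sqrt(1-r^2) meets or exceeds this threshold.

r√(n−2)/√(1−r²) ≥ 2.326  ⇔  n−2 ≥ (2.326)²·(1−r²)/r²
(1−r²)/r² = (1−0.4624)/0.4624 = 1.1626
n ≥ 2 + 5.410276·1.1626 = 2 + 6.2900 = 8.2900
⌈8.2900⌉ = 9

9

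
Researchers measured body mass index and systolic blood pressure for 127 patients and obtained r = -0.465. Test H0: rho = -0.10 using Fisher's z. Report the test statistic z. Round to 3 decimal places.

-4.491

z_r = atanh(-0.465) = -0.503672,  z_0 = atanh(-0.10) = -0.100335
SE = 1/√(n−3) = 1/√124 = 0.089803
z = (z_r − z_0)/SE = (-0.503672 − (-0.100335)) / 0.089803 = -0.403337 / 0.089803 = -4.491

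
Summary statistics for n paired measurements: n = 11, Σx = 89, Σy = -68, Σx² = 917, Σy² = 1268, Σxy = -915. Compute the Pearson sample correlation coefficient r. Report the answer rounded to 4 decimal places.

Numerator: nΣxy − (Σx)(Σy) = 11·(-915) − (89)(-68) = -4013
Denominator: √[(nΣx²−(Σx)²)(nΣy²−(Σy)²)]
  nΣx²−(Σx)² = 11·917 − 7921 = 2166;  nΣy²−(Σy)² = 11·1268 − 4624 = 9324
  √(2166·9324) = √20195784 = 4493.9720
r = -4013 / 4493.9720 = -0.8930

-0.8930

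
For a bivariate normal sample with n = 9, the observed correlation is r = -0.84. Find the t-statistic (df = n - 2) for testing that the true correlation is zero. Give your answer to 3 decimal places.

-4.096

t = r·√(n−2) / √(1−r²) with r = -0.84, n = 9
  = -0.84·√7 / √(1 − 0.7056)
  = -0.84·2.645751 / 0.542586
  = -2.222431 / 0.542586 = -4.096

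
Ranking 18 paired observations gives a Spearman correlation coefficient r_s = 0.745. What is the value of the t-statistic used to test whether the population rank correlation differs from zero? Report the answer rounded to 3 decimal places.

4.467

1 − r_s² = 1 − 0.555025 = 0.444975;  √(1−r_s²) = 0.667064
√(n−2) = √16 = 4.000000
t = r_s·√(n−2)/√(1−r_s²) = 0.745 · 4.000000 / 0.667064 = 4.467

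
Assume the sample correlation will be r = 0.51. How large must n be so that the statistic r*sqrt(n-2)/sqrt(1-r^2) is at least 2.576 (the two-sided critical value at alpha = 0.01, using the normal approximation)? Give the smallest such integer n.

r√(n−2)/√(1−r²) ≥ 2.576  ⇔  n−2 ≥ (2.576)²·(1−r²)/r²
(1−r²)/r² = (1−0.2601)/0.2601 = 2.8447
n ≥ 2 + 6.635776·2.8447 = 2 + 18.8768 = 20.8768
⌈20.8768⌉ = 21

21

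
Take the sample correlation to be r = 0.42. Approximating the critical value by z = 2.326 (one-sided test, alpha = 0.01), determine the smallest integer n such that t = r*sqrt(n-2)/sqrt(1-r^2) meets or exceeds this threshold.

Need r·√(n−2)/√(1−r²) ≥ 2.326
√(n−2) ≥ 2.326·√(1−0.1764) / 0.42 = 2.326·0.907524 / 0.42 = 5.0260
n−2 ≥ 25.2607  ⇒  n ≥ 27.2607
Smallest integer n = 28

28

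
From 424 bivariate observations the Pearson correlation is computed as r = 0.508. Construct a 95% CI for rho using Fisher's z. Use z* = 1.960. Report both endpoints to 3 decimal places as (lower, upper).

Fisher z: z_r = atanh(r) = ½·ln((1+0.508)/(1−0.508)) = 0.560030
SE(z) = 1/√(n−3) = 1/√421 = 0.048737
95% ⇒ z* = 1.960; margin = 1.960·0.048737 = 0.095525
CI on z-scale: (0.464505, 0.655555)
Back-transform: tanh(0.464505) = 0.433749, tanh(0.655555) = 0.575398

(0.434, 0.575)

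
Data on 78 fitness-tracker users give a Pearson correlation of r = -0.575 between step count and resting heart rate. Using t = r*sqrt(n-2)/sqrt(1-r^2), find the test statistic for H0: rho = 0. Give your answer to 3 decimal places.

t = r·√(n−2) / √(1−r²) with r = -0.575, n = 78
  = -0.575·√76 / √(1 − 0.330625)
  = -0.575·8.717798 / 0.818153
  = -5.012734 / 0.818153 = -6.127

-6.127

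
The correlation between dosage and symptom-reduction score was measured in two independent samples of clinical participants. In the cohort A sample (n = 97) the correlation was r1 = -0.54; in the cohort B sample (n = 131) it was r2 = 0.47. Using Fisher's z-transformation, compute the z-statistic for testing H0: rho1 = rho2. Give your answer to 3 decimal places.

-8.203

z1 = atanh(-0.54) = -0.604156,  z2 = atanh(0.47) = 0.510070
SE = √(1/(n1−3) + 1/(n2−3)) = √(1/94 + 1/128) = √(0.0106383 + 0.0078125) = √0.0184508 = 0.135834
z = (z1 − z2)/SE = (-0.604156 − 0.510070) / 0.135834 = -1.114226 / 0.135834 = -8.203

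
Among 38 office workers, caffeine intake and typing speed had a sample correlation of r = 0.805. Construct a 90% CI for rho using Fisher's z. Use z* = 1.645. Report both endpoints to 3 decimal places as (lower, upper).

(0.683, 0.883)

z_r = atanh(0.805) = 1.112658;  SE = 1/√(n−3) = 1/√35 = 0.169031
z-limits: 1.112658 ± 1.645·0.169031 = 1.112658 ± 0.278056 = [0.834602, 1.390714]
ρ-limits: (tanh 0.834602, tanh 1.390714) = (0.683, 0.883)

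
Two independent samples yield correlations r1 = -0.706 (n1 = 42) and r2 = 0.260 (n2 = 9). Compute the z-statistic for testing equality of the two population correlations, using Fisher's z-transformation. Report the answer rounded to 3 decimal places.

Fisher z-transforms: z1 = atanh(-0.706) = -0.879163, z2 = atanh(0.260) = 0.266108; difference d = -1.145271
Var(d) = 1/39 + 1/6 = 0.0256410 + 0.1666667 = 0.1923077
z = d/√Var(d) = -1.145271 / √0.1923077 = -1.145271 / 0.438529 = -2.612

-2.612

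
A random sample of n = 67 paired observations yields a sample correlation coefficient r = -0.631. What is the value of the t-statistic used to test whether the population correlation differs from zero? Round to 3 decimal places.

-6.558

1 − r² = 1 − 0.398161 = 0.601839;  √(1−r²) = 0.775783
√(n−2) = √65 = 8.062258
t = r·√(n−2)/√(1−r²) = -0.631 · 8.062258 / 0.775783 = -6.558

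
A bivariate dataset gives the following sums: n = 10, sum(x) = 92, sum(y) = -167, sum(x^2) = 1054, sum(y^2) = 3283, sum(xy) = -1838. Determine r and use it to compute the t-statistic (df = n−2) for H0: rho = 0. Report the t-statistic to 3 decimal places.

-7.916

Numerator: nΣxy − (Σx)(Σy) = 10·(-1838) − (92)(-167) = -3016
Denominator: √[(nΣx²−(Σx)²)(nΣy²−(Σy)²)]
  nΣx²−(Σx)² = 10·1054 − 8464 = 2076;  nΣy²−(Σy)² = 10·3283 − 27889 = 4941
  √(2076·4941) = √10257516 = 3202.7357
r = -3016 / 3202.7357 = -0.9417
t = r·√(n−2)/√(1−r²) = -0.9417·√8 / √(1−0.886799) = -2.663530 / 0.336454 = -7.916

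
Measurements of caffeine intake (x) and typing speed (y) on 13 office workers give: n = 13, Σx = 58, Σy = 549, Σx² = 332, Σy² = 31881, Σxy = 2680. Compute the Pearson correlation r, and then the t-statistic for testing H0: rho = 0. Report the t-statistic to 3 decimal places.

1.001

Numerator: nΣxy − (Σx)(Σy) = 13·2680 − (58)(549) = 2998
Denominator: √[(nΣx²−(Σx)²)(nΣy²−(Σy)²)]
  nΣx²−(Σx)² = 13·332 − 3364 = 952;  nΣy²−(Σy)² = 13·31881 − 301401 = 113052
  √(952·113052) = √107625504 = 10374.2713
r = 2998 / 10374.2713 = 0.2890
t = r·√(n−2)/√(1−r²) = 0.2890·√11 / √(1−0.083521) = 0.958505 / 0.957329 = 1.001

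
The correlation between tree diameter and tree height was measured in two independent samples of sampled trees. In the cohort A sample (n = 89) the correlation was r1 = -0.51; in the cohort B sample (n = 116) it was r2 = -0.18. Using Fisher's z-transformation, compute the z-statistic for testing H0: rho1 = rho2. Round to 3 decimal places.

z1 = atanh(-0.51) = -0.562730,  z2 = atanh(-0.18) = -0.181983
SE = √(1/(n1−3) + 1/(n2−3)) = √(1/86 + 1/113) = √(0.0116279 + 0.0088496) = √0.0204775 = 0.143100
z = (z1 − z2)/SE = (-0.562730 − (-0.181983)) / 0.143100 = -0.380747 / 0.143100 = -2.661

-2.661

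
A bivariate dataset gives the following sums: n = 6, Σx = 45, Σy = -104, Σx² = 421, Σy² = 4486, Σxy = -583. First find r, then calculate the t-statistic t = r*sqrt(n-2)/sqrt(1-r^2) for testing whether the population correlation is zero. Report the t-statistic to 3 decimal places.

Numerator: nΣxy − (Σx)(Σy) = 6·(-583) − (45)(-104) = 1182
Denominator: √[(nΣx²−(Σx)²)(nΣy²−(Σy)²)]
  nΣx²−(Σx)² = 6·421 − 2025 = 501;  nΣy²−(Σy)² = 6·4486 − 10816 = 16100
  √(501·16100) = √8066100 = 2840.0880
r = 1182 / 2840.0880 = 0.4162
t = r·√(n−2)/√(1−r²) = 0.4162·√4 / √(1−0.173222) = 0.832400 / 0.909273 = 0.915

0.915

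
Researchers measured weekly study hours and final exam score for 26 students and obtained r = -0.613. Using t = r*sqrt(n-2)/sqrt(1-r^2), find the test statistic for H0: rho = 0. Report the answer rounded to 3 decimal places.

t = r·√(n−2) / √(1−r²) with r = -0.613, n = 26
  = -0.613·√24 / √(1 − 0.375769)
  = -0.613·4.898979 / 0.790083
  = -3.003074 / 0.790083 = -3.801

-3.801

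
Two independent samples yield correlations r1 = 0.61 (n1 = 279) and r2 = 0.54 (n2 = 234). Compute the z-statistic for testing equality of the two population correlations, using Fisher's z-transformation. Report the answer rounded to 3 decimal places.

1.175

z1 = atanh(0.61) = 0.708921,  z2 = atanh(0.54) = 0.604156
SE = √(1/(n1−3) + 1/(n2−3)) = √(1/276 + 1/231) = √(0.0036232 + 0.0043290) = √0.0079522 = 0.089175
z = (z1 − z2)/SE = (0.708921 − 0.604156) / 0.089175 = 0.104765 / 0.089175 = 1.175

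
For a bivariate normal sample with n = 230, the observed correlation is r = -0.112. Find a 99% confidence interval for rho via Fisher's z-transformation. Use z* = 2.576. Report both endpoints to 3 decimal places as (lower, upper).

Fisher z: z_r = atanh(r) = ½·ln((1+(-0.112))/(1−(-0.112))) = -0.112472
SE(z) = 1/√(n−3) = 1/√227 = 0.066372
99% ⇒ z* = 2.576; margin = 2.576·0.066372 = 0.170974
CI on z-scale: (-0.283446, 0.058502)
Back-transform: tanh(-0.283446) = -0.276091, tanh(0.058502) = 0.058435

(-0.276, 0.058)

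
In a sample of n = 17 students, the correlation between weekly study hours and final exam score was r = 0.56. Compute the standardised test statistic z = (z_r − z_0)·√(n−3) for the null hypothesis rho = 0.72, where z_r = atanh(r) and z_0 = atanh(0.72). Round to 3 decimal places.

z_r = atanh(0.56) = 0.632833,  z_0 = atanh(0.72) = 0.907645
SE = 1/√(n−3) = 1/√14 = 0.267261
z = (z_r − z_0)/SE = (0.632833 − 0.907645) / 0.267261 = -0.274812 / 0.267261 = -1.028

-1.028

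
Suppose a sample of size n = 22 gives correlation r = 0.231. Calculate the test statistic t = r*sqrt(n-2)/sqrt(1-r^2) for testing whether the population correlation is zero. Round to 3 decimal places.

1.062

t = r·√(n−2) / √(1−r²) with r = 0.231, n = 22
  = 0.231·√20 / √(1 − 0.053361)
  = 0.231·4.472136 / 0.972954
  = 1.033063 / 0.972954 = 1.062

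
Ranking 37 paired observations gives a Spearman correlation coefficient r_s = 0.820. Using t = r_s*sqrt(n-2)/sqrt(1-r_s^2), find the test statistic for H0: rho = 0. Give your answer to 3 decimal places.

1 − r_s² = 1 − 0.672400 = 0.327600;  √(1−r_s²) = 0.572364
√(n−2) = √35 = 5.916080
t = r_s·√(n−2)/√(1−r_s²) = 0.820 · 5.916080 / 0.572364 = 8.476

8.476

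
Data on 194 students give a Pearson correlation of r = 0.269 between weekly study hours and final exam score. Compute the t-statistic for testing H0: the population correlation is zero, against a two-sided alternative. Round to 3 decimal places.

1 − r² = 1 − 0.072361 = 0.927639;  √(1−r²) = 0.963140
√(n−2) = √192 = 13.856406
t = r·√(n−2)/√(1−r²) = 0.269 · 13.856406 / 0.963140 = 3.870

3.870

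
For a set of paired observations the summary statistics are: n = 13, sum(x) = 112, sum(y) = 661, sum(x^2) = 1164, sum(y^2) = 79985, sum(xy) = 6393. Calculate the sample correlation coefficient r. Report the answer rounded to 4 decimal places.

0.2298

S_xy = nΣxy − ΣxΣy = 13·6393 − 112·661 = 83109 − 74032 = 9077
S_xx = nΣx² − (Σx)² = 13·1164 − 112² = 15132 − 12544 = 2588
S_yy = nΣy² − (Σy)² = 13·79985 − 661² = 1039805 − 436921 = 602884
r = S_xy / √(S_xx·S_yy) = 9077 / √(2588·602884) = 9077 / √1560263792 = 9077 / 39500.1746 = 0.2298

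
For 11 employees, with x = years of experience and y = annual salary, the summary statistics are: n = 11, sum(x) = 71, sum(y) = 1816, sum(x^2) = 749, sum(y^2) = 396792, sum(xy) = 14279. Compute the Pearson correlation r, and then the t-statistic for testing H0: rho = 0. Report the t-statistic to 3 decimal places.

S_xy = nΣxy − ΣxΣy = 11·14279 − 71·1816 = 157069 − 128936 = 28133
S_xx = nΣx² − (Σx)² = 11·749 − 71² = 8239 − 5041 = 3198
S_yy = nΣy² − (Σy)² = 11·396792 − 1816² = 4364712 − 3297856 = 1066856
r = S_xy / √(S_xx·S_yy) = 28133 / √(3198·1066856) = 28133 / √3411805488 = 28133 / 58410.6625 = 0.4816
t = r·√(n−2)/√(1−r²) = 0.4816·√9 / √(1−0.231939) = 1.444800 / 0.876391 = 1.649

1.649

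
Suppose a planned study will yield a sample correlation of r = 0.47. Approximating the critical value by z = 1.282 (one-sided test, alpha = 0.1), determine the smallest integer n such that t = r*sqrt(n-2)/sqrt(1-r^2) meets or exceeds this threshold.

r√(n−2)/√(1−r²) ≥ 1.282  ⇔  n−2 ≥ (1.282)²·(1−r²)/r²
(1−r²)/r² = (1−0.2209)/0.2209 = 3.5269
n ≥ 2 + 1.643524·3.5269 = 2 + 5.7965 = 7.7965
⌈7.7965⌉ = 8

8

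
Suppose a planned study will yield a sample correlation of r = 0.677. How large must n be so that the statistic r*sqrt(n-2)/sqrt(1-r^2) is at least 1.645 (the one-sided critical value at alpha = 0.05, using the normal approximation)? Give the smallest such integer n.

6

Need r·√(n−2)/√(1−r²) ≥ 1.645
√(n−2) ≥ 1.645·√(1−0.458329) / 0.677 = 1.645·0.735983 / 0.677 = 1.7883
n−2 ≥ 3.1980  ⇒  n ≥ 5.1980
Smallest integer n = 6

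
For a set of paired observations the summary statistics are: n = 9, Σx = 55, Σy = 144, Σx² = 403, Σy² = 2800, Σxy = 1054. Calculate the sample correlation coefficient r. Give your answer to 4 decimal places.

0.9553

Numerator: nΣxy − (Σx)(Σy) = 9·1054 − (55)(144) = 1566
Denominator: √[(nΣx²−(Σx)²)(nΣy²−(Σy)²)]
  nΣx²−(Σx)² = 9·403 − 3025 = 602;  nΣy²−(Σy)² = 9·2800 − 20736 = 4464
  √(602·4464) = √2687328 = 1639.3072
r = 1566 / 1639.3072 = 0.9553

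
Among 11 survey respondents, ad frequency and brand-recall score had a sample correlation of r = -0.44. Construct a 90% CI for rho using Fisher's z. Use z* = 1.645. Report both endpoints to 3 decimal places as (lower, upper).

Fisher z: z_r = atanh(r) = ½·ln((1+(-0.44))/(1−(-0.44))) = -0.472231
SE(z) = 1/√(n−3) = 1/√8 = 0.353553
90% ⇒ z* = 1.645; margin = 1.645·0.353553 = 0.581595
CI on z-scale: (-1.053826, 0.109364)
Back-transform: tanh(-1.053826) = -0.783289, tanh(0.109364) = 0.108930

(-0.783, 0.109)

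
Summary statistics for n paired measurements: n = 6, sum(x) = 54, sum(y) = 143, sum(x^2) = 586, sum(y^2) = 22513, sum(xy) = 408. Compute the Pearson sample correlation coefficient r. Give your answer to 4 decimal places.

-0.6359

Numerator: nΣxy − (Σx)(Σy) = 6·408 − (54)(143) = -5274
Denominator: √[(nΣx²−(Σx)²)(nΣy²−(Σy)²)]
  nΣx²−(Σx)² = 6·586 − 2916 = 600;  nΣy²−(Σy)² = 6·22513 − 20449 = 114629
  √(600·114629) = √68777400 = 8293.2141
r = -5274 / 8293.2141 = -0.6359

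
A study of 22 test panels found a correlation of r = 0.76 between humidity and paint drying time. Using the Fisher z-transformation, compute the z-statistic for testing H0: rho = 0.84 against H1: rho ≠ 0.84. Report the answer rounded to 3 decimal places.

Fisher z: atanh(0.76) = 0.996215, atanh(0.84) = 1.221174
z = (z_r − z_0)·√(n−3) = (0.996215 − 1.221174)·√19 = -0.224959 · 4.358899 = -0.981

-0.981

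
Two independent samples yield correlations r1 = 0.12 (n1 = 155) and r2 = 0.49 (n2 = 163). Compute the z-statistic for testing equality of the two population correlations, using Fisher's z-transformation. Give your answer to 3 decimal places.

-3.668

Fisher z-transforms: z1 = atanh(0.12) = 0.120581, z2 = atanh(0.49) = 0.536060; difference d = -0.415479
Var(d) = 1/152 + 1/160 = 0.0065789 + 0.0062500 = 0.0128289
z = d/√Var(d) = -0.415479 / √0.0128289 = -0.415479 / 0.113265 = -3.668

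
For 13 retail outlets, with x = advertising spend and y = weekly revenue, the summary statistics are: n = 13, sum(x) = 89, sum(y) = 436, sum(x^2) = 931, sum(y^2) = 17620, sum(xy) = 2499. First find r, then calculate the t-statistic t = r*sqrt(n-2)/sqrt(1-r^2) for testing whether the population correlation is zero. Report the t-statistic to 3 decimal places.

S_xy = nΣxy − ΣxΣy = 13·2499 − 89·436 = 32487 − 38804 = -6317
S_xx = nΣx² − (Σx)² = 13·931 − 89² = 12103 − 7921 = 4182
S_yy = nΣy² − (Σy)² = 13·17620 − 436² = 229060 − 190096 = 38964
r = S_xy / √(S_xx·S_yy) = -6317 / √(4182·38964) = -6317 / √162947448 = -6317 / 12765.0871 = -0.4949
t = r·√(n−2)/√(1−r²) = -0.4949·√11 / √(1−0.244926) = -1.641398 / 0.868950 = -1.889

-1.889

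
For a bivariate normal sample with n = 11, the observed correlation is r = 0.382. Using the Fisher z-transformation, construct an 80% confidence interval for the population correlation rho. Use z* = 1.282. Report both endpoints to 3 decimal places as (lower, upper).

Fisher z: z_r = atanh(r) = ½·ln((1+0.382)/(1−0.382)) = 0.402399
SE(z) = 1/√(n−3) = 1/√8 = 0.353553
80% ⇒ z* = 1.282; margin = 1.282·0.353553 = 0.453255
CI on z-scale: (-0.050856, 0.855654)
Back-transform: tanh(-0.050856) = -0.050812, tanh(0.855654) = 0.694012

(-0.051, 0.694)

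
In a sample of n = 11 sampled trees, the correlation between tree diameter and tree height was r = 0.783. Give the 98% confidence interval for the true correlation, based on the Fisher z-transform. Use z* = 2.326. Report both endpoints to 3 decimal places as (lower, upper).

(0.227, 0.954)

Fisher z: z_r = atanh(r) = ½·ln((1+0.783)/(1−0.783)) = 1.053078
SE(z) = 1/√(n−3) = 1/√8 = 0.353553
98% ⇒ z* = 2.326; margin = 2.326·0.353553 = 0.822364
CI on z-scale: (0.230714, 1.875442)
Back-transform: tanh(0.230714) = 0.226706, tanh(1.875442) = 0.954085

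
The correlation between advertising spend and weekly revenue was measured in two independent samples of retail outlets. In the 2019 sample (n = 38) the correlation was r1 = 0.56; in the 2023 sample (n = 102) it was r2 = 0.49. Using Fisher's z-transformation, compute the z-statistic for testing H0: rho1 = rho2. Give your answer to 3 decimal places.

0.492

z1 = atanh(0.56) = 0.632833,  z2 = atanh(0.49) = 0.536060
SE = √(1/(n1−3) + 1/(n2−3)) = √(1/35 + 1/99) = √(0.0285714 + 0.0101010) = √0.0386724 = 0.196653
z = (z1 − z2)/SE = (0.632833 − 0.536060) / 0.196653 = 0.096773 / 0.196653 = 0.492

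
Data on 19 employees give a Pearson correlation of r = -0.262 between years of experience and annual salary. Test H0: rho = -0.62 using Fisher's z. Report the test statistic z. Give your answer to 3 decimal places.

Fisher z: atanh(-0.262) = -0.268255, atanh(-0.62) = -0.725005
z = (z_r − z_0)·√(n−3) = (-0.268255 − (-0.725005))·√16 = 0.456750 · 4.000000 = 1.827

1.827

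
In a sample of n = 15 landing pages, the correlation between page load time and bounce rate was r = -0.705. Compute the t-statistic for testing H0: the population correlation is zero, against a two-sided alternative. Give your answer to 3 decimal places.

t = r·√(n−2) / √(1−r²) with r = -0.705, n = 15
  = -0.705·√13 / √(1 − 0.497025)
  = -0.705·3.605551 / 0.709207
  = -2.541913 / 0.709207 = -3.584

-3.584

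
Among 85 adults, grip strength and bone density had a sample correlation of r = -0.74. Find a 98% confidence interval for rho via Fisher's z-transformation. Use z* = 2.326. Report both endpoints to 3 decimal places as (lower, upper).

Fisher z: z_r = atanh(r) = ½·ln((1+(-0.74))/(1−(-0.74))) = -0.950479
SE(z) = 1/√(n−3) = 1/√82 = 0.110432
98% ⇒ z* = 2.326; margin = 2.326·0.110432 = 0.256865
CI on z-scale: (-1.207344, -0.693614)
Back-transform: tanh(-1.207344) = -0.835881, tanh(-0.693614) = -0.600299

(-0.836, -0.600)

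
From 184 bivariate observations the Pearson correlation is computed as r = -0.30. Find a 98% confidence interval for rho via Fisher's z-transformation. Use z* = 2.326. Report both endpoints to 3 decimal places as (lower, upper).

z_r = atanh(-0.30) = -0.309520;  SE = 1/√(n−3) = 1/√181 = 0.074329
z-limits: -0.309520 ± 2.326·0.074329 = -0.309520 ± 0.172889 = [-0.482409, -0.136631]
ρ-limits: (tanh -0.482409, tanh -0.136631) = (-0.448, -0.136)

(-0.448, -0.136)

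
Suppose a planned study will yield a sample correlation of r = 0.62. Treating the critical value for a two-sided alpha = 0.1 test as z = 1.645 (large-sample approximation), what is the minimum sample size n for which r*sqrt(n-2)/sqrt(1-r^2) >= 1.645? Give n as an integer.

r√(n−2)/√(1−r²) ≥ 1.645  ⇔  n−2 ≥ (1.645)²·(1−r²)/r²
(1−r²)/r² = (1−0.3844)/0.3844 = 1.6015
n ≥ 2 + 2.706025·1.6015 = 2 + 4.3337 = 6.3337
⌈6.3337⌉ = 7

7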